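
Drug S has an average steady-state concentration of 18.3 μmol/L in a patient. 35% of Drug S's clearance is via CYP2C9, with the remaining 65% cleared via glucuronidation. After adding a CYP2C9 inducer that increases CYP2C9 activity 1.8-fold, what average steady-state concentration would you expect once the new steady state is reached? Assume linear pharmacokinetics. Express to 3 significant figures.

14.3 μmol/L

CYP2C9: 0.35 × 1.8 = 0.63
Other: 0.65 (unchanged)
New clearance relative to baseline: 0.63 + 0.65 = 1.28.
Average steady-state concentration ∝ 1/CL, so new value = 18.3 / 1.28 = 14.3 μmol/L.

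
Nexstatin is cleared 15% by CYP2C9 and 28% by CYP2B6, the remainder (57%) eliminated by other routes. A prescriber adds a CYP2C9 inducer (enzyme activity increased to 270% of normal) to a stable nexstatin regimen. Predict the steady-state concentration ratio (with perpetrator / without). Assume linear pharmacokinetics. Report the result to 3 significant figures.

CYP2C9: 0.15 × 2.7 = 0.405
CYP2B6: 0.28 (unchanged)
Other: 0.57 (unchanged)
CL_new/CL_old = 0.405 + 0.28 + 0.57 = 1.255.
Steady-state concentration ratio = CL_old/CL_new = 1 / 1.255 = 0.797.

0.797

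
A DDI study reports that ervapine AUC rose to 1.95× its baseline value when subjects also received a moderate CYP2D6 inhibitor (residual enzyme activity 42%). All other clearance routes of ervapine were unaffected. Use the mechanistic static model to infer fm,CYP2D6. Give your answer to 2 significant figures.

0.84

Let x = fm,CYP2D6. Because AUC ∝ 1/CL, relative clearance fell to 1/1.95 = 0.5128.
Setting x·0.42 + (1 − x) = 0.5128 and solving: x = (0.5128 − 1)/(0.42 − 1) = 0.84.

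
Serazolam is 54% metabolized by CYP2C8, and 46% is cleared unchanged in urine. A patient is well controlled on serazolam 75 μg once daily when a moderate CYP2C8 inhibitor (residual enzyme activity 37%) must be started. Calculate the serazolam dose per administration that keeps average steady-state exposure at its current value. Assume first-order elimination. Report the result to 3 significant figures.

The CYP2C8 pathway (54% of clearance) is reduced to 0.37× activity: 0.54 × 0.37 = 0.1998.
The remaining 46% of clearance is unaffected.
New clearance relative to baseline: 0.1998 + 0.46 = 0.6598.
Exposure is unchanged when dose changes in proportion to clearance. New dose = 75 μg × 0.6598 = 49.5 μg.

49.5 μg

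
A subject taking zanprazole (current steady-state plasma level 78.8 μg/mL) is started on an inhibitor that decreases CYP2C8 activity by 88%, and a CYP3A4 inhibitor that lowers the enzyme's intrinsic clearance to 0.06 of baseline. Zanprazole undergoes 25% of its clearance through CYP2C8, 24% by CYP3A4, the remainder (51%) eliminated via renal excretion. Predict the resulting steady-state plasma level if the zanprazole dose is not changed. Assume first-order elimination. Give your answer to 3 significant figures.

142 μg/mL

The CYP2C8 pathway (25% of clearance) is reduced to 0.12× activity: 0.25 × 0.12 = 0.03.
The CYP3A4 pathway (24% of clearance) is reduced to 0.06× activity: 0.24 × 0.06 = 0.0144.
Non-CYP routes (51%) are unchanged.
New clearance relative to baseline: 0.03 + 0.0144 + 0.51 = 0.5544.
New steady-state plasma level = 78.8 / 0.5544 = 142 μg/mL (concentration scales inversely with clearance).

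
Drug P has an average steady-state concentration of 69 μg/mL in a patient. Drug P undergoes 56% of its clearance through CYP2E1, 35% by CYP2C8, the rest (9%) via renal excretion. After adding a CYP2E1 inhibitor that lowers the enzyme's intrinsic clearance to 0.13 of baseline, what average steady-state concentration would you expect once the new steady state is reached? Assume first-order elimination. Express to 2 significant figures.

1.3 × 10² μg/mL

The CYP2E1 pathway (56% of clearance) is reduced to 0.13× activity: 0.56 × 0.13 = 0.0728.
CYP2C8 (35%) and the residual 9% are unaffected.
Relative clearance = 0.0728 + 0.35 + 0.09 = 0.5128.
New average steady-state concentration = baseline ÷ relative clearance = 69 / 0.5128 = 1.3 × 10² μg/mL.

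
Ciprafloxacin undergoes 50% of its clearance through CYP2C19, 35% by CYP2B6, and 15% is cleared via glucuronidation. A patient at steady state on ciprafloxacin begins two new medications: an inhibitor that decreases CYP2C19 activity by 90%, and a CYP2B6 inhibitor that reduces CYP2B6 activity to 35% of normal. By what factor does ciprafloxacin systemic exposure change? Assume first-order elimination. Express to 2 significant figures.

The CYP2C19 pathway (50% of clearance) falls to 0.1× activity: 0.5 × 0.1 = 0.05.
The CYP2B6 pathway (35% of clearance) is reduced to 0.35× activity: 0.35 × 0.35 = 0.1225.
The remaining 15% of clearance is unaffected.
CL_new/CL_old = 0.05 + 0.1225 + 0.15 = 0.3225.
Because systemic exposure varies inversely with clearance, the combined effect is 1 / 0.3225 = 3.1.

3.1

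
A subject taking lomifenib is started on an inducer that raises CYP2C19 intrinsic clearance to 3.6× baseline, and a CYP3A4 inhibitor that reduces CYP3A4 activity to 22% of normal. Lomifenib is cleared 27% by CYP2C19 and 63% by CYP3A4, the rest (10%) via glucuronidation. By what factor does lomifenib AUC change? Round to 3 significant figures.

The CYP2C19 pathway (27% of clearance) rises to 3.6× activity: 0.27 × 3.6 = 0.972.
The CYP3A4 pathway (63% of clearance) drops to 0.22× activity: 0.63 × 0.22 = 0.1386.
Non-CYP routes (10%) are unchanged.
New clearance relative to baseline: 0.972 + 0.1386 + 0.1 = 1.2106.
AUC ∝ 1/CL: fold-change = 1 / 1.2106 = 0.826.

0.826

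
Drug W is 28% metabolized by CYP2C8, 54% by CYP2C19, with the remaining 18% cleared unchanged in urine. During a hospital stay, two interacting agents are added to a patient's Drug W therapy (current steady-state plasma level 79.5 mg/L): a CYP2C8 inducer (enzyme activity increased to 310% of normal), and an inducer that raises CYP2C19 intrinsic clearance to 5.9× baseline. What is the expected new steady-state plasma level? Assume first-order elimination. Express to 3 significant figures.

CYP2C8: 0.28 × 3.1 = 0.868
CYP2C19: 0.54 × 5.9 = 3.186
Other: 0.18 (unchanged)
CL_new/CL_old = 0.868 + 3.186 + 0.18 = 4.234.
Dividing the baseline by the relative clearance: 79.5 / 4.234 = 18.8 mg/L.

18.8 mg/L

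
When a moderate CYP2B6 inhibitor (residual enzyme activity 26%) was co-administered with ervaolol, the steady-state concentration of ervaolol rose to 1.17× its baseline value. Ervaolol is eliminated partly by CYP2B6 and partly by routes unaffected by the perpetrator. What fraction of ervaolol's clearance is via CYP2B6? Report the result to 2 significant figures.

0.20

CL'/CL = 1 / 1.17 = 0.8547
0.26·fm + (1 − fm) = 0.8547
fm = (0.8547 − 1) / (0.26 − 1) = 0.20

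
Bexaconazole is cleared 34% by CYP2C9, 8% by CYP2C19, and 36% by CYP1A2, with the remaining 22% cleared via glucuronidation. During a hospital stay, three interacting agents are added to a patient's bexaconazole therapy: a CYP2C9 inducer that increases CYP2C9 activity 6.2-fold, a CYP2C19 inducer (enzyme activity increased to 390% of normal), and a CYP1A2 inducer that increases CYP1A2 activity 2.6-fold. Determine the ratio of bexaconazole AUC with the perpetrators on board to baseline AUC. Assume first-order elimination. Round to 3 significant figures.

0.280

The CYP2C9 pathway (34% of clearance) increases to 6.2× activity: 0.34 × 6.2 = 2.108.
The CYP2C19 pathway (8% of clearance) is boosted to 3.9× activity: 0.08 × 3.9 = 0.312.
The CYP1A2 pathway (36% of clearance) is boosted to 2.6× activity: 0.36 × 2.6 = 0.936.
Non-CYP routes (22%) are unchanged.
Relative clearance = 2.108 + 0.312 + 0.936 + 0.22 = 3.576.
Net AUC ratio = 1 / 3.576 = 0.280.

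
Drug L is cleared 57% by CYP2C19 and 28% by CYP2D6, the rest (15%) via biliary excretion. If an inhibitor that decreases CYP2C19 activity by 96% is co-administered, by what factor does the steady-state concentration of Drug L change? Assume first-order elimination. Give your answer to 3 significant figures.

2.21

The CYP2C19 pathway (57% of clearance) drops to 0.04× activity: 0.57 × 0.04 = 0.0228.
CYP2D6 (28%) and the residual 15% are unaffected.
Relative clearance = 0.0228 + 0.28 + 0.15 = 0.4528.
Steady-state concentration is inversely proportional to clearance, so the fold-change is 1 / 0.4528 = 2.21.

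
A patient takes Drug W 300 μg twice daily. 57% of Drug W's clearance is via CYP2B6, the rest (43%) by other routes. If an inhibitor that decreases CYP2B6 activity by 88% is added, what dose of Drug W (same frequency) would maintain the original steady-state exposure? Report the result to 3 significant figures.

150 μg

The CYP2B6 pathway (57% of clearance) drops to 0.12× activity: 0.57 × 0.12 = 0.0684.
The remaining 43% of clearance is unaffected.
CL_new/CL_old = 0.0684 + 0.43 = 0.4984.
Exposure is unchanged when dose changes in proportion to clearance. New dose = 300 μg × 0.4984 = 150 μg.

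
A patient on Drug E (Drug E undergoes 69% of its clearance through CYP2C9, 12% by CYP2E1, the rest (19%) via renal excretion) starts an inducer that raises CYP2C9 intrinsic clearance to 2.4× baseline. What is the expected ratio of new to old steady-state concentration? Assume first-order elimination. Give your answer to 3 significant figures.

0.509

The CYP2C9 pathway (69% of clearance) increases to 2.4× activity: 0.69 × 2.4 = 1.656.
CYP2E1 (12%) and the residual 19% are unaffected.
New clearance relative to baseline: 1.656 + 0.12 + 0.19 = 1.966.
Steady-state concentration is inversely proportional to clearance, so the fold-change is 1 / 1.966 = 0.509.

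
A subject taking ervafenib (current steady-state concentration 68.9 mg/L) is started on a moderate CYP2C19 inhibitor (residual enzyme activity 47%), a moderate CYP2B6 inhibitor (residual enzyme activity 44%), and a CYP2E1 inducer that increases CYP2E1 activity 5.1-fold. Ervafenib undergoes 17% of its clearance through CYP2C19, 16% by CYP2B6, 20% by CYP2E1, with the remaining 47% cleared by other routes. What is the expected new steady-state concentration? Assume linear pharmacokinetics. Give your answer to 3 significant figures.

The CYP2C19 pathway (17% of clearance) falls to 0.47× activity: 0.17 × 0.47 = 0.0799.
The CYP2B6 pathway (16% of clearance) is reduced to 0.44× activity: 0.16 × 0.44 = 0.0704.
The CYP2E1 pathway (20% of clearance) is boosted to 5.1× activity: 0.2 × 5.1 = 1.02.
Non-CYP routes (47%) are unchanged.
CL_new/CL_old = 0.0799 + 0.0704 + 1.02 + 0.47 = 1.6403.
New steady-state concentration = 68.9 / 1.6403 = 42.0 mg/L (concentration scales inversely with clearance).

42.0 mg/L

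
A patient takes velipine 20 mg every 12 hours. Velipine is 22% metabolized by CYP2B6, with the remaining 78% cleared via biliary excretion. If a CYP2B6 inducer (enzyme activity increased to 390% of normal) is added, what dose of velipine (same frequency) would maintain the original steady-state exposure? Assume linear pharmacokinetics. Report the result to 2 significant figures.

33 mg

The CYP2B6 pathway (22% of clearance) increases to 3.9× activity: 0.22 × 3.9 = 0.858.
The remaining 78% of clearance is unaffected.
New clearance relative to baseline: 0.858 + 0.78 = 1.638.
Css,avg = (dose rate)/CL, so holding Css fixed requires dose ∝ CL: 20 × 1.638 = 33 mg.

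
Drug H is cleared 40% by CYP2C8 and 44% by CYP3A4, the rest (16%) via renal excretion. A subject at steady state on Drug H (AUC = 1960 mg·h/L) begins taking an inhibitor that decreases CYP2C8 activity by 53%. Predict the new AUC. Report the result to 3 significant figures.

The CYP2C8 pathway (40% of clearance) falls to 0.47× activity: 0.4 × 0.47 = 0.188.
CYP3A4 (44%) and the residual 16% are unaffected.
New clearance relative to baseline: 0.188 + 0.44 + 0.16 = 0.788.
With dosing unchanged, AUC scales as 1/CL: 1960 / 0.788 = 2.49 × 10³ mg·h/L.

2.49 × 10³ mg·h/L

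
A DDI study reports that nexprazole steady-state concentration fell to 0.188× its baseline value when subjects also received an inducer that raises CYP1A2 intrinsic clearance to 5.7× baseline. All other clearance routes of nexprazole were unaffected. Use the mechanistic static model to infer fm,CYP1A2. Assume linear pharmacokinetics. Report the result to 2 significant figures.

Write x for the fraction cleared via CYP1A2. The observed steady-state concentration change means clearance rose to 1/0.188 = 5.319 of baseline.
Only the CYP1A2 route changed, so 5.319 = x·5.7 + (1 − x), giving x = 0.92.

0.92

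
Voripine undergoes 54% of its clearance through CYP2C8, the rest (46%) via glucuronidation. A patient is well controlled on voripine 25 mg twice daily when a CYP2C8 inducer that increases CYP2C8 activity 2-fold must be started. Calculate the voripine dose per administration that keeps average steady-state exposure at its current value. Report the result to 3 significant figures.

The CYP2C8 pathway (54% of clearance) is boosted to 2× activity: 0.54 × 2 = 1.08.
Non-CYP routes (46%) are unchanged.
CL_new/CL_old = 1.08 + 0.46 = 1.54.
Css,avg = (dose rate)/CL, so holding Css fixed requires dose ∝ CL: 25 × 1.54 = 38.5 mg.

38.5 mg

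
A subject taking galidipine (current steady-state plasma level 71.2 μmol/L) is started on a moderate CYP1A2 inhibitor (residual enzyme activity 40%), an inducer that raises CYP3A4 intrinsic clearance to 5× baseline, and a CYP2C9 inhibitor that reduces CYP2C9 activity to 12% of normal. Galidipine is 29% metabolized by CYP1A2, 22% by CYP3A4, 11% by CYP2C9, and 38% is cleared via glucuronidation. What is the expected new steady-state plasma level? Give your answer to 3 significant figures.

44.2 μmol/L

The CYP1A2 pathway (29% of clearance) falls to 0.4× activity: 0.29 × 0.4 = 0.116.
The CYP3A4 pathway (22% of clearance) increases to 5× activity: 0.22 × 5 = 1.1.
The CYP2C9 pathway (11% of clearance) falls to 0.12× activity: 0.11 × 0.12 = 0.0132.
The remaining 38% of clearance is unaffected.
New clearance relative to baseline: 0.116 + 1.1 + 0.0132 + 0.38 = 1.6092.
Dividing the baseline by the relative clearance: 71.2 / 1.6092 = 44.2 μmol/L.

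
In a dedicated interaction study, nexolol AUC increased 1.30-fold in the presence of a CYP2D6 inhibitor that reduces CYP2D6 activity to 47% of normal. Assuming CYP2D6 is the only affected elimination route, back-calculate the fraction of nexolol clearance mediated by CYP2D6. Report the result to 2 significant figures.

0.44

Write x for the fraction cleared via CYP2D6. The observed AUC change means clearance fell to 1/1.30 = 0.7692 of baseline.
Setting x·0.47 + (1 − x) = 0.7692 and solving: x = (0.7692 − 1)/(0.47 − 1) = 0.44.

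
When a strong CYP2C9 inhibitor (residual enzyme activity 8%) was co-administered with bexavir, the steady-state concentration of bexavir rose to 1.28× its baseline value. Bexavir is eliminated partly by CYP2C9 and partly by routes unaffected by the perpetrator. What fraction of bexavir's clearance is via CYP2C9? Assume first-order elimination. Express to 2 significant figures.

Let fm be the CYP2C9 fraction. New clearance relative to baseline = fm × 0.08 + (1 − fm).
Steady-state concentration ratio = 1 / (new CL fraction), so new CL fraction = 1 / 1.28 = 0.7812.
fm × 0.08 + 1 − fm = 0.7812  ⇒  fm × (0.08 − 1) = −0.2188  ⇒  fm = 0.24.

0.24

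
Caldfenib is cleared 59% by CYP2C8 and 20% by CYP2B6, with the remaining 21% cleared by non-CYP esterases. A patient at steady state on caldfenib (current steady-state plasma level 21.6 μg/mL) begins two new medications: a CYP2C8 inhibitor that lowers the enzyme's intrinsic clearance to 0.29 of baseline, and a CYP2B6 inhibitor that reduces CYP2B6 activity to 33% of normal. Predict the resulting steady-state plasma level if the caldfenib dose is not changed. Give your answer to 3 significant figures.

48.3 μg/mL

The CYP2C8 pathway (59% of clearance) is reduced to 0.29× activity: 0.59 × 0.29 = 0.1711.
The CYP2B6 pathway (20% of clearance) is reduced to 0.33× activity: 0.2 × 0.33 = 0.066.
The remaining 21% of clearance is unaffected.
New clearance relative to baseline: 0.1711 + 0.066 + 0.21 = 0.4471.
Steady-state plasma level ∝ 1/CL: new value = 21.6 / 0.4471 = 48.3 μg/mL.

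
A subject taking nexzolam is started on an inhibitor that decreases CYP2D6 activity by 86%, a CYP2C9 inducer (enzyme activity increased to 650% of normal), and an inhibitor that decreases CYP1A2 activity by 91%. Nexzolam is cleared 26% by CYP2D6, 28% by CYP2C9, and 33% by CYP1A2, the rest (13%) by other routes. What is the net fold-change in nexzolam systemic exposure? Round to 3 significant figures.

The CYP2D6 pathway (26% of clearance) is reduced to 0.14× activity: 0.26 × 0.14 = 0.0364.
The CYP2C9 pathway (28% of clearance) rises to 6.5× activity: 0.28 × 6.5 = 1.82.
The CYP1A2 pathway (33% of clearance) is reduced to 0.09× activity: 0.33 × 0.09 = 0.0297.
Non-CYP routes (13%) are unchanged.
CL_new/CL_old = 0.0364 + 1.82 + 0.0297 + 0.13 = 2.0161.
Because systemic exposure varies inversely with clearance, the combined effect is 1 / 2.0161 = 0.496.

0.496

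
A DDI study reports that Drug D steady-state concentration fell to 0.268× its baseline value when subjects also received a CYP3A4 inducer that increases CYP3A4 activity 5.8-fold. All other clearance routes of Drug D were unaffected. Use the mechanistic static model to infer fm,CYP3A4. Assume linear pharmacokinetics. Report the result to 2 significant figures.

0.57

Call the CYP3A4 fraction fm. After the interaction, CL_new/CL_old = fm × 5.8 + (1 − fm).
Steady-state concentration ratio = 1 / (new CL fraction), so new CL fraction = 1 / 0.268 = 3.731.
fm × 5.8 + 1 − fm = 3.731  ⇒  fm × (5.8 − 1) = 2.731  ⇒  fm = 0.57.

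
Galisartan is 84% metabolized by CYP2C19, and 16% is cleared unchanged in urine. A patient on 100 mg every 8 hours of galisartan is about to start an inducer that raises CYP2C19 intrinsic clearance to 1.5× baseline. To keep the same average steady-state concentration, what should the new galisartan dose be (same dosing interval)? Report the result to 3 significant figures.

The CYP2C19 pathway (84% of clearance) is boosted to 1.5× activity: 0.84 × 1.5 = 1.26.
The remaining 16% of clearance is unaffected.
CL_new/CL_old = 1.26 + 0.16 = 1.42.
Css,avg = (dose rate)/CL, so holding Css fixed requires dose ∝ CL: 100 × 1.42 = 142 mg.

142 mg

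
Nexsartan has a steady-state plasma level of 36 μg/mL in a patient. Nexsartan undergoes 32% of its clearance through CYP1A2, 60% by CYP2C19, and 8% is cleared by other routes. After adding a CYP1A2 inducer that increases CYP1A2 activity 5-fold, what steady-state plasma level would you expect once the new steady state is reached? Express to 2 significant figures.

The CYP1A2 pathway (32% of clearance) rises to 5× activity: 0.32 × 5 = 1.6.
CYP2C19 (60%) and the residual 8% are unaffected.
Relative clearance = 1.6 + 0.6 + 0.08 = 2.28.
New steady-state plasma level = baseline ÷ relative clearance = 36 / 2.28 = 16 μg/mL.

16 μg/mL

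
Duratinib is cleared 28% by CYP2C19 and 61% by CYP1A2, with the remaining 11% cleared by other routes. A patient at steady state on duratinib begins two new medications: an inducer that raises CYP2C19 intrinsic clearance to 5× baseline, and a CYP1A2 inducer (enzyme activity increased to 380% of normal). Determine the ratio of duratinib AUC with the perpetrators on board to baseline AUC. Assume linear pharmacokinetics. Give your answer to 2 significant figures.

The CYP2C19 pathway (28% of clearance) increases to 5× activity: 0.28 × 5 = 1.4.
The CYP1A2 pathway (61% of clearance) rises to 3.8× activity: 0.61 × 3.8 = 2.318.
Non-CYP routes (11%) are unchanged.
New clearance relative to baseline: 1.4 + 2.318 + 0.11 = 3.828.
AUC ∝ 1/CL: fold-change = 1 / 3.828 = 0.26.

0.26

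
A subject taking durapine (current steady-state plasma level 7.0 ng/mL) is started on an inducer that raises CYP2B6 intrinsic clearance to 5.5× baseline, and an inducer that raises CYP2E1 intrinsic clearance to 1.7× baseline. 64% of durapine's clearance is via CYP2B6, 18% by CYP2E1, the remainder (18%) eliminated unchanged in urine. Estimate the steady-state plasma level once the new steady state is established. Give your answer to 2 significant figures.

The CYP2B6 pathway (64% of clearance) rises to 5.5× activity: 0.64 × 5.5 = 3.52.
The CYP2E1 pathway (18% of clearance) rises to 1.7× activity: 0.18 × 1.7 = 0.306.
The remaining 18% of clearance is unaffected.
Relative clearance = 3.52 + 0.306 + 0.18 = 4.006.
New steady-state plasma level = 7.0 / 4.006 = 1.7 ng/mL (concentration scales inversely with clearance).

1.7 ng/mL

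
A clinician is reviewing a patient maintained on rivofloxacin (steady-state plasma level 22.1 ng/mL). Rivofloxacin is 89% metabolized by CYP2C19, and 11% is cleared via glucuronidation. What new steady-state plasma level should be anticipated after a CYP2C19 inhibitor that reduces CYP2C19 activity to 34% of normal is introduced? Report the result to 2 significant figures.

The CYP2C19 pathway (89% of clearance) drops to 0.34× activity: 0.89 × 0.34 = 0.3026.
Non-CYP routes (11%) are unchanged.
CL_new/CL_old = 0.3026 + 0.11 = 0.4126.
New steady-state plasma level = baseline ÷ relative clearance = 22.1 / 0.4126 = 54 ng/mL.

54 ng/mL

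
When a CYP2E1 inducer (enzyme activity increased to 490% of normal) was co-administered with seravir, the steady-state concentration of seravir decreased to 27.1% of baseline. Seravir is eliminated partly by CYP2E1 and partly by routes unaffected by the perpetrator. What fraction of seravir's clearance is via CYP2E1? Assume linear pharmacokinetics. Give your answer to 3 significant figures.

CL'/CL = 1 / 0.271 = 3.69
4.9·fm + (1 − fm) = 3.69
fm = (3.69 − 1) / (4.9 − 1) = 0.690

0.690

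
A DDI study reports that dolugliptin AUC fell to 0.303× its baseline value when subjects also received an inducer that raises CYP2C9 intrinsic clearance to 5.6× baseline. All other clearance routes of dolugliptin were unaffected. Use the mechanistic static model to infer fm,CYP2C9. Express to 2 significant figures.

0.50

Let fm be the CYP2C9 fraction. New clearance relative to baseline = fm × 5.6 + (1 − fm).
AUC ratio = 1 / (new CL fraction), so new CL fraction = 1 / 0.303 = 3.3.
fm × 5.6 + 1 − fm = 3.3  ⇒  fm × (5.6 − 1) = 2.3  ⇒  fm = 0.50.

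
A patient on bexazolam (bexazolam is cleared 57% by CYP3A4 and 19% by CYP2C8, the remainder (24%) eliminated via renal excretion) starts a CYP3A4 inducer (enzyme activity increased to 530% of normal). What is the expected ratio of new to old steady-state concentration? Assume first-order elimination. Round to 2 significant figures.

0.29

The CYP3A4 pathway (57% of clearance) rises to 5.3× activity: 0.57 × 5.3 = 3.021.
CYP2C8 (19%) and the residual 24% are unaffected.
New clearance relative to baseline: 3.021 + 0.19 + 0.24 = 3.451.
Steady-state concentration ratio = CL_old/CL_new = 1 / 3.451 = 0.29.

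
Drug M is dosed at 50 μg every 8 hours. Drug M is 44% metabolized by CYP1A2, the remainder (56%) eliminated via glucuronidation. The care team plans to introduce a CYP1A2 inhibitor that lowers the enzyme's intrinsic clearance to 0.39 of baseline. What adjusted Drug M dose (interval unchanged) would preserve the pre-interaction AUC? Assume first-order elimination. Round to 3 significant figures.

The CYP1A2 pathway (44% of clearance) is reduced to 0.39× activity: 0.44 × 0.39 = 0.1716.
The remaining 56% of clearance is unaffected.
CL_new/CL_old = 0.1716 + 0.56 = 0.7316.
Css,avg = (dose rate)/CL, so holding Css fixed requires dose ∝ CL: 50 × 0.7316 = 36.6 μg.

36.6 μg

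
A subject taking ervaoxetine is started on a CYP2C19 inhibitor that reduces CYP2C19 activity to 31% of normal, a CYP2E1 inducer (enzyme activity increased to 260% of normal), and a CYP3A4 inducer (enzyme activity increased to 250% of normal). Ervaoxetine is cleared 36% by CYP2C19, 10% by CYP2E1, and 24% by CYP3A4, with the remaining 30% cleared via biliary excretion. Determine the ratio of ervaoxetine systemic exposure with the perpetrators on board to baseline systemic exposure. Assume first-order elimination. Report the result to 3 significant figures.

0.786

The CYP2C19 pathway (36% of clearance) drops to 0.31× activity: 0.36 × 0.31 = 0.1116.
The CYP2E1 pathway (10% of clearance) rises to 2.6× activity: 0.1 × 2.6 = 0.26.
The CYP3A4 pathway (24% of clearance) is boosted to 2.5× activity: 0.24 × 2.5 = 0.6.
Non-CYP routes (30%) are unchanged.
Relative clearance = 0.1116 + 0.26 + 0.6 + 0.3 = 1.2716.
Because systemic exposure varies inversely with clearance, the combined effect is 1 / 1.2716 = 0.786.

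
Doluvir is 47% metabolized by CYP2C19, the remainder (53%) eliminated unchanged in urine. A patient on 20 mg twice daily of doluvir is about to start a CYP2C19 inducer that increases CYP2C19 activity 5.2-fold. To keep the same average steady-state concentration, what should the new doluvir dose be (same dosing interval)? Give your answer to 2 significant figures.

The CYP2C19 pathway (47% of clearance) rises to 5.2× activity: 0.47 × 5.2 = 2.444.
Non-CYP routes (53%) are unchanged.
CL_new/CL_old = 2.444 + 0.53 = 2.974.
Exposure is unchanged when dose changes in proportion to clearance. New dose = 20 mg × 2.974 = 59 mg.

59 mg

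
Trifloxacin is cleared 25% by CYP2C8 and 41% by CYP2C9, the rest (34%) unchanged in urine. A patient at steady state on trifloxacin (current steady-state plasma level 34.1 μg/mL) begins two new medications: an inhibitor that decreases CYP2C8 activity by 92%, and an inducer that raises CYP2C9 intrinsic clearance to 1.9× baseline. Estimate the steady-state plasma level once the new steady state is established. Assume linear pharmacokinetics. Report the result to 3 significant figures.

The CYP2C8 pathway (25% of clearance) drops to 0.08× activity: 0.25 × 0.08 = 0.02.
The CYP2C9 pathway (41% of clearance) increases to 1.9× activity: 0.41 × 1.9 = 0.779.
Non-CYP routes (34%) are unchanged.
CL_new/CL_old = 0.02 + 0.779 + 0.34 = 1.139.
New steady-state plasma level = 34.1 / 1.139 = 29.9 μg/mL (concentration scales inversely with clearance).

29.9 μg/mL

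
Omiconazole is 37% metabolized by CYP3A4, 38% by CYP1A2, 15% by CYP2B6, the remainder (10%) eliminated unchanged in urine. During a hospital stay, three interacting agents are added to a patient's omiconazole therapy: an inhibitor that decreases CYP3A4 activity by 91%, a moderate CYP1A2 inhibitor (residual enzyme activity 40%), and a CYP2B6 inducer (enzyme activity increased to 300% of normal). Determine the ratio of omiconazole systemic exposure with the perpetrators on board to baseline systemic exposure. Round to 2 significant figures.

1.4

The CYP3A4 pathway (37% of clearance) drops to 0.09× activity: 0.37 × 0.09 = 0.0333.
The CYP1A2 pathway (38% of clearance) is reduced to 0.4× activity: 0.38 × 0.4 = 0.152.
The CYP2B6 pathway (15% of clearance) rises to 3× activity: 0.15 × 3 = 0.45.
The remaining 10% of clearance is unaffected.
New clearance relative to baseline: 0.0333 + 0.152 + 0.45 + 0.1 = 0.7353.
Net systemic exposure ratio = 1 / 0.7353 = 1.4.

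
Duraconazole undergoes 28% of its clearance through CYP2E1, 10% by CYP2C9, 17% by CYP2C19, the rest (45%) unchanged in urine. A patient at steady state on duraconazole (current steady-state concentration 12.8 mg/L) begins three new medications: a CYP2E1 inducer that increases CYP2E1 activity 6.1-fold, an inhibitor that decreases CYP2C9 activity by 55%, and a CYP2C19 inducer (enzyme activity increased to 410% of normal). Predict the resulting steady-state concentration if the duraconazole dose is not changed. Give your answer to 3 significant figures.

4.41 mg/L

The CYP2E1 pathway (28% of clearance) is boosted to 6.1× activity: 0.28 × 6.1 = 1.708.
The CYP2C9 pathway (10% of clearance) is reduced to 0.45× activity: 0.1 × 0.45 = 0.045.
The CYP2C19 pathway (17% of clearance) increases to 4.1× activity: 0.17 × 4.1 = 0.697.
The remaining 45% of clearance is unaffected.
Relative clearance = 1.708 + 0.045 + 0.697 + 0.45 = 2.9.
New steady-state concentration = 12.8 / 2.9 = 4.41 mg/L (concentration scales inversely with clearance).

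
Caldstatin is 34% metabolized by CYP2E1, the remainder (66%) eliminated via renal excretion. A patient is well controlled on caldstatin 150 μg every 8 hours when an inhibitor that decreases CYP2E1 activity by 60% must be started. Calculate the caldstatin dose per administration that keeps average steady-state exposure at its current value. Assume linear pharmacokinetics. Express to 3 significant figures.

The CYP2E1 pathway (34% of clearance) falls to 0.4× activity: 0.34 × 0.4 = 0.136.
The remaining 66% of clearance is unaffected.
New clearance relative to baseline: 0.136 + 0.66 = 0.796.
Exposure is unchanged when dose changes in proportion to clearance. New dose = 150 μg × 0.796 = 119 μg.

119 μg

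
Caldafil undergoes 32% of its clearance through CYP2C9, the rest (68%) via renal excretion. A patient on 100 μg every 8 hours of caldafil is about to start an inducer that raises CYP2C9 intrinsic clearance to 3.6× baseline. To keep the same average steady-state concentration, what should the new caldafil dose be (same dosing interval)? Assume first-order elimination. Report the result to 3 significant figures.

The CYP2C9 pathway (32% of clearance) rises to 3.6× activity: 0.32 × 3.6 = 1.152.
The remaining 68% of clearance is unaffected.
CL_new/CL_old = 1.152 + 0.68 = 1.832.
To maintain the same steady-state level, dose must scale with clearance: new dose = 100 × 1.832 = 183 μg.

183 μg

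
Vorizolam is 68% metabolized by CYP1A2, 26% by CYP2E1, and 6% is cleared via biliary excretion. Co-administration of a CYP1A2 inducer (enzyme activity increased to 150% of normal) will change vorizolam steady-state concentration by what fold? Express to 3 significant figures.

The CYP1A2 pathway (68% of clearance) rises to 1.5× activity: 0.68 × 1.5 = 1.02.
CYP2E1 (26%) and the residual 6% are unaffected.
New clearance relative to baseline: 1.02 + 0.26 + 0.06 = 1.34.
Steady-state concentration is inversely proportional to clearance, so the fold-change is 1 / 1.34 = 0.746.

0.746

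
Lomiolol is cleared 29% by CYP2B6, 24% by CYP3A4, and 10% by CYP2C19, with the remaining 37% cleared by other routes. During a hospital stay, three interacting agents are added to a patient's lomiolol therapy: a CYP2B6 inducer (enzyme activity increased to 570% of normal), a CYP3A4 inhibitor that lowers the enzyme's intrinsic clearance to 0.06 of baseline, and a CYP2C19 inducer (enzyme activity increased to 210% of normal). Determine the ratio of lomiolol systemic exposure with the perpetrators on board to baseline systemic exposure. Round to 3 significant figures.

0.445

The CYP2B6 pathway (29% of clearance) rises to 5.7× activity: 0.29 × 5.7 = 1.653.
The CYP3A4 pathway (24% of clearance) drops to 0.06× activity: 0.24 × 0.06 = 0.0144.
The CYP2C19 pathway (10% of clearance) rises to 2.1× activity: 0.1 × 2.1 = 0.21.
Non-CYP routes (37%) are unchanged.
New clearance relative to baseline: 1.653 + 0.0144 + 0.21 + 0.37 = 2.2474.
Net systemic exposure ratio = 1 / 2.2474 = 0.445.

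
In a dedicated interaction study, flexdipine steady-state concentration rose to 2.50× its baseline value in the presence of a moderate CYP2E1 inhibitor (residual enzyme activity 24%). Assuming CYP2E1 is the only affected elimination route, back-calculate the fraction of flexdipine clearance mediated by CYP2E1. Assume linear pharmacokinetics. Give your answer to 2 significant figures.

0.79

Let fm be the CYP2E1 fraction. New clearance relative to baseline = fm × 0.24 + (1 − fm).
Steady-state concentration ratio = 1 / (new CL fraction), so new CL fraction = 1 / 2.50 = 0.4.
fm × 0.24 + 1 − fm = 0.4  ⇒  fm × (0.24 − 1) = −0.6  ⇒  fm = 0.79.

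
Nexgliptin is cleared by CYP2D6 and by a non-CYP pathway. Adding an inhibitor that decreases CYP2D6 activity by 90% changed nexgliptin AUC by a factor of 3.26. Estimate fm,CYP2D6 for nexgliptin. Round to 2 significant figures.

0.77

CL'/CL = 1 / 3.26 = 0.3067
0.1·fm + (1 − fm) = 0.3067
fm = (0.3067 − 1) / (0.1 − 1) = 0.77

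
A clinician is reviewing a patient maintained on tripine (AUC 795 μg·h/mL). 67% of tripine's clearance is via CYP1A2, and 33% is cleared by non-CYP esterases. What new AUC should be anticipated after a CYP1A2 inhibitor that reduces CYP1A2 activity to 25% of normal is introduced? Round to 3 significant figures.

CYP1A2: 0.67 × 0.25 = 0.1675
Other: 0.33 (unchanged)
CL_new/CL_old = 0.1675 + 0.33 = 0.4975.
New AUC = baseline ÷ relative clearance = 795 / 0.4975 = 1.60 × 10³ μg·h/mL.

1.60 × 10³ μg·h/mL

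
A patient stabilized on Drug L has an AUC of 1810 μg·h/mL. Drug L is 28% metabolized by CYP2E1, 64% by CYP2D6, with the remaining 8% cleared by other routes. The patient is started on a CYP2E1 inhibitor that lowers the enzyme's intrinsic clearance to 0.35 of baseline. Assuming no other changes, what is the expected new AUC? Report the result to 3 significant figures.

CYP2E1: 0.28 × 0.35 = 0.098
CYP2D6: 0.64 (unchanged)
Other: 0.08 (unchanged)
New clearance relative to baseline: 0.098 + 0.64 + 0.08 = 0.818.
With dosing unchanged, AUC scales as 1/CL: 1810 / 0.818 = 2.21 × 10³ μg·h/mL.

2.21 × 10³ μg·h/mL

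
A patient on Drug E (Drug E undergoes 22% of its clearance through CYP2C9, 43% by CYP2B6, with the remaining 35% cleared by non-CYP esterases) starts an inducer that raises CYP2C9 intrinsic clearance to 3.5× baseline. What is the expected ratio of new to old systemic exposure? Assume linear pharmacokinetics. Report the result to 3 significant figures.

The CYP2C9 pathway (22% of clearance) rises to 3.5× activity: 0.22 × 3.5 = 0.77.
CYP2B6 (43%) and the residual 35% are unaffected.
Relative clearance = 0.77 + 0.43 + 0.35 = 1.55.
Systemic exposure ratio = CL_old/CL_new = 1 / 1.55 = 0.645.

0.645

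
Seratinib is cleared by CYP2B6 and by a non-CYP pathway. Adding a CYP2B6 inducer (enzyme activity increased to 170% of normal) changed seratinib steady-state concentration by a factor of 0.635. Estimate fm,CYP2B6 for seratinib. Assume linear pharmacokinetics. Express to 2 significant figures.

Let x = fm,CYP2B6. Because steady-state concentration ∝ 1/CL, relative clearance rose to 1/0.635 = 1.575.
Setting x·1.7 + (1 − x) = 1.575 and solving: x = (1.575 − 1)/(1.7 − 1) = 0.82.

0.82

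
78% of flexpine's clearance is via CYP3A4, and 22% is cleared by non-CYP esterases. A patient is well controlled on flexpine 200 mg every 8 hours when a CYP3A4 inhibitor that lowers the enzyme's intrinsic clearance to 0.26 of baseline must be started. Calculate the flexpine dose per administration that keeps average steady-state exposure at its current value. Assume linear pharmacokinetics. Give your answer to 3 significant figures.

84.6 mg

CYP3A4: 0.78 × 0.26 = 0.2028
Other: 0.22 (unchanged)
CL_new/CL_old = 0.2028 + 0.22 = 0.4228.
Exposure is unchanged when dose changes in proportion to clearance. New dose = 200 mg × 0.4228 = 84.6 mg.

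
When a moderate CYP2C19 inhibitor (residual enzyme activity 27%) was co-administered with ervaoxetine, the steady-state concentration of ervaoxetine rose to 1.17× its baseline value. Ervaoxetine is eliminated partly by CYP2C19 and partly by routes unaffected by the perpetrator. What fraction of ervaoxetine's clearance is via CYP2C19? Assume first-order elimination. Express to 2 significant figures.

CL'/CL = 1 / 1.17 = 0.8547
0.27·fm + (1 − fm) = 0.8547
fm = (0.8547 − 1) / (0.27 − 1) = 0.20

0.20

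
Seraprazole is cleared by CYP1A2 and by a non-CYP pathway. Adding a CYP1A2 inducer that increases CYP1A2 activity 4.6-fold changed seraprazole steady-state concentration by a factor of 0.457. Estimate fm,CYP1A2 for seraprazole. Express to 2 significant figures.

0.33

Let x = fm,CYP1A2. Because steady-state concentration ∝ 1/CL, relative clearance rose to 1/0.457 = 2.188.
Setting x·4.6 + (1 − x) = 2.188 and solving: x = (2.188 − 1)/(4.6 − 1) = 0.33.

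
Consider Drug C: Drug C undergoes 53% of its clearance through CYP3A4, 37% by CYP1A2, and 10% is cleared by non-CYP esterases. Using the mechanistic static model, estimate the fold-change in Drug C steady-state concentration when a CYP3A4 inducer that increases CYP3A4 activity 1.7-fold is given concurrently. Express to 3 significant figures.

The CYP3A4 pathway (53% of clearance) rises to 1.7× activity: 0.53 × 1.7 = 0.901.
CYP1A2 (37%) and the residual 10% are unaffected.
Relative clearance = 0.901 + 0.37 + 0.1 = 1.371.
Since steady-state concentration ∝ 1/CL, the ratio is 1 / 1.371 = 0.729.

0.729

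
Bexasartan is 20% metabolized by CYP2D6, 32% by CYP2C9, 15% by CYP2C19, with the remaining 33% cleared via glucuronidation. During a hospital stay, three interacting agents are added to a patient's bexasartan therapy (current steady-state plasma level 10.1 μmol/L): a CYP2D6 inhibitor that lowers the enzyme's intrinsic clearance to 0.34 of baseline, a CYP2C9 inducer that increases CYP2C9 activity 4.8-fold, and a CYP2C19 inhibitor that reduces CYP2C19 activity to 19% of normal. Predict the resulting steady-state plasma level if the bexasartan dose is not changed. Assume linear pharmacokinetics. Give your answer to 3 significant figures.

5.15 μmol/L

CYP2D6: 0.2 × 0.34 = 0.068
CYP2C9: 0.32 × 4.8 = 1.536
CYP2C19: 0.15 × 0.19 = 0.0285
Other: 0.33 (unchanged)
New clearance relative to baseline: 0.068 + 1.536 + 0.0285 + 0.33 = 1.9625.
Steady-state plasma level ∝ 1/CL: new value = 10.1 / 1.9625 = 5.15 μmol/L.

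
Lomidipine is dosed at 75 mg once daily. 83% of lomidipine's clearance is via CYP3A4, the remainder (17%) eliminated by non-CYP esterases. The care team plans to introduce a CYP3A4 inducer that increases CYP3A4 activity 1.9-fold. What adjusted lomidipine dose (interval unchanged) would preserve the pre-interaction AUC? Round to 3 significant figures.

131 mg

The CYP3A4 pathway (83% of clearance) is boosted to 1.9× activity: 0.83 × 1.9 = 1.577.
Non-CYP routes (17%) are unchanged.
CL_new/CL_old = 1.577 + 0.17 = 1.747.
To maintain the same steady-state level, dose must scale with clearance: new dose = 75 × 1.747 = 131 mg.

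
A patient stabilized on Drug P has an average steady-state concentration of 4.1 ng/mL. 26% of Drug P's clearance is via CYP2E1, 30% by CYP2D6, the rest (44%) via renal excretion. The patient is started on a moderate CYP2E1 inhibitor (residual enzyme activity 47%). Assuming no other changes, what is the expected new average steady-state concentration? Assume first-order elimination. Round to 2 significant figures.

4.8 ng/mL

The CYP2E1 pathway (26% of clearance) is reduced to 0.47× activity: 0.26 × 0.47 = 0.1222.
CYP2D6 (30%) and the residual 44% are unaffected.
CL_new/CL_old = 0.1222 + 0.3 + 0.44 = 0.8622.
With dosing unchanged, average steady-state concentration scales as 1/CL: 4.1 / 0.8622 = 4.8 ng/mL.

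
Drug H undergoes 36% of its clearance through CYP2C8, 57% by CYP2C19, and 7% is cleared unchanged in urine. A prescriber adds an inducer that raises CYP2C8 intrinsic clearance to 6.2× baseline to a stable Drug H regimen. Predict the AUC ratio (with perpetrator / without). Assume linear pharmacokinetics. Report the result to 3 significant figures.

0.348

CYP2C8: 0.36 × 6.2 = 2.232
CYP2C19: 0.57 (unchanged)
Other: 0.07 (unchanged)
New clearance relative to baseline: 2.232 + 0.57 + 0.07 = 2.872.
Since AUC ∝ 1/CL, the ratio is 1 / 2.872 = 0.348.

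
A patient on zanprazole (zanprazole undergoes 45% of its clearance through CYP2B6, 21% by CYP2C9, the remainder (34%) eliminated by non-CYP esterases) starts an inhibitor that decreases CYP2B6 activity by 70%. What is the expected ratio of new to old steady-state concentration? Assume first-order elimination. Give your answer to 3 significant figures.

1.46

The CYP2B6 pathway (45% of clearance) drops to 0.3× activity: 0.45 × 0.3 = 0.135.
CYP2C9 (21%) and the residual 34% are unaffected.
Relative clearance = 0.135 + 0.21 + 0.34 = 0.685.
Since steady-state concentration ∝ 1/CL, the ratio is 1 / 0.685 = 1.46.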